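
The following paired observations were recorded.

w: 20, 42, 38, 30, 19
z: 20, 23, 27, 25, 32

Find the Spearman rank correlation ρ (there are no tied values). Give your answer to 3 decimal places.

-0.300

Rank w: 2, 5, 4, 3, 1
Rank z: 1, 2, 4, 3, 5
d = rank(w) − rank(z): 1, 3, 0, 0, -4; Σd² = 26
ρ = 1 − 6Σd² / [n(n²−1)] = 1 − 6×26 / (5×24) = 1 − 156/120 ≈ -0.300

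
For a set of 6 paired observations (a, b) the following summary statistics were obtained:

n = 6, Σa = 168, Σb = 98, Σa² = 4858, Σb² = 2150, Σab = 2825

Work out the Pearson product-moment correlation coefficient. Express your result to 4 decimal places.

r = (nΣab − ΣaΣb) / √[(nΣa² − (Σa)²)(nΣb² − (Σb)²)]
Numerator: 6×2825 − 168×98 = 486
Denominator: √[(29148 − 28224)(12900 − 9604)] = √[924 × 3296] = 1745.1372
r = 486 / 1745.1372 ≈ 0.2785

0.2785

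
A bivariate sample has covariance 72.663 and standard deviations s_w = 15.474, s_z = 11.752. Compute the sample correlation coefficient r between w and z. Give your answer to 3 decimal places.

0.400

r = Cov(w,z) / (s_w · s_z) = 72.663 / (15.474 × 11.752)
  = 72.663 / 181.8504 ≈ 0.400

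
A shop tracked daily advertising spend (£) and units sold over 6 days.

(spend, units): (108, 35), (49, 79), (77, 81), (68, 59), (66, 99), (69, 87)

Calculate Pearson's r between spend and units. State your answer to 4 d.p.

n = 6, Σx = 437, Σy = 440, Σx² = 33735, Σy² = 34878, Σxy = 30437
nΣxy − ΣxΣy = 182622 − 192280 = -9658
nΣx² − (Σx)² = 202410 − 190969 = 11441; nΣy² − (Σy)² = 209268 − 193600 = 15668
r = -9658 / √(11441 × 15668) = -9658 / 13388.7112 ≈ -0.7214

-0.7214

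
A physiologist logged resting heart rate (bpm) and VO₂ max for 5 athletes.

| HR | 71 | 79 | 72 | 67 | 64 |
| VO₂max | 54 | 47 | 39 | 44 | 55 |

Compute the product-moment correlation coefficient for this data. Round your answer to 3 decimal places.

n = 5, Σx = 353, Σy = 239, Σx² = 25051, Σy² = 11607, Σxy = 16823
nΣxy − ΣxΣy = 84115 − 84367 = -252
nΣx² − (Σx)² = 125255 − 124609 = 646; nΣy² − (Σy)² = 58035 − 57121 = 914
r = -252 / √(646 × 914) = -252 / 768.4035 ≈ -0.328

-0.328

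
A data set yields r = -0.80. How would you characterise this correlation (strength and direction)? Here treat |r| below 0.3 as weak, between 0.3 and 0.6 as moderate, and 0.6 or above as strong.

r = -0.80 < 0 so the relationship is negative.
|r| = 0.80, which falls in the strong range.

strong negative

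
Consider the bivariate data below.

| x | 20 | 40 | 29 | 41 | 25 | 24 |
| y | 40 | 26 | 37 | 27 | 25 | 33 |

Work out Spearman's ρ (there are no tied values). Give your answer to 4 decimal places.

Rank x: 1, 5, 4, 6, 3, 2
Rank y: 6, 2, 5, 3, 1, 4
d = rank(x) − rank(y): -5, 3, -1, 3, 2, -2; Σd² = 52
ρ = 1 − 6Σd² / [n(n²−1)] = 1 − 6×52 / (6×35) = 1 − 312/210 ≈ -0.4857

-0.4857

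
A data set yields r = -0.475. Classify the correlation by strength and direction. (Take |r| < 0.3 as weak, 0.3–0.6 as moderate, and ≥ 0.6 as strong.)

r = -0.475 < 0 so the relationship is negative.
|r| = 0.475, which falls in the moderate range.

moderate negative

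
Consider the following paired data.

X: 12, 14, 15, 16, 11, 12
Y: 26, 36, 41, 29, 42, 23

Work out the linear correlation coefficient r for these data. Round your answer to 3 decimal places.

0.081

n = 6, ΣX = 80, ΣY = 197, ΣX² = 1086, ΣY² = 6787, ΣXY = 2633
nΣXY − ΣXΣY = 15798 − 15760 = 38
nΣX² − (ΣX)² = 6516 − 6400 = 116; nΣY² − (ΣY)² = 40722 − 38809 = 1913
r = 38 / √(116 × 1913) = 38 / 471.0711 ≈ 0.081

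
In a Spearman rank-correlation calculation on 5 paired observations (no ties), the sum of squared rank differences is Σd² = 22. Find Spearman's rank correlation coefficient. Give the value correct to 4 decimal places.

ρ = 1 − 6Σd² / [n(n²−1)] = 1 − 6×22 / (5×24)
  = 1 − 132/120 = 1 − 1.10000 ≈ -0.1000

-0.1000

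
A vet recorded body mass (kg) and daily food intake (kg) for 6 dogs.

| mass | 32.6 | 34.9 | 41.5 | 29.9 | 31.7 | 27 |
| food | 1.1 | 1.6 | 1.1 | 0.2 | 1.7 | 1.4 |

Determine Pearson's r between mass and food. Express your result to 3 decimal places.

n = 6, Σx = 197.6, Σy = 7.1, Σx² = 6630.92, Σy² = 9.87, Σxy = 235.02
nΣxy − ΣxΣy = 1410.12 − 1402.96 = 7.16
nΣx² − (Σx)² = 39785.52 − 39045.76 = 739.76; nΣy² − (Σy)² = 59.22 − 50.41 = 8.81
r = 7.16 / √(739.76 × 8.81) = 7.16 / 80.7297 ≈ 0.089

0.089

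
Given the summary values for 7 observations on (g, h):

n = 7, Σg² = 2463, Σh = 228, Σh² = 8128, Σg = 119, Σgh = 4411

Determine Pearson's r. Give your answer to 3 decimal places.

0.963

r = (nΣgh − ΣgΣh) / √[(nΣg² − (Σg)²)(nΣh² − (Σh)²)]
Numerator: 7×4411 − 119×228 = 3745
Denominator: √[(17241 − 14161)(56896 − 51984)] = √[3080 × 4912] = 3889.5964
r = 3745 / 3889.5964 ≈ 0.963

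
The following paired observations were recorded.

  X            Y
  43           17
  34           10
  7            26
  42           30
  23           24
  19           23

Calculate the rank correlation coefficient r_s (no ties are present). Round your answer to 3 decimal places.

Rank X: 6, 4, 1, 5, 3, 2
Rank Y: 2, 1, 5, 6, 4, 3
d = rank(X) − rank(Y): 4, 3, -4, -1, -1, -1; Σd² = 44
ρ = 1 − 6Σd² / [n(n²−1)] = 1 − 6×44 / (6×35) = 1 − 264/210 ≈ -0.257

-0.257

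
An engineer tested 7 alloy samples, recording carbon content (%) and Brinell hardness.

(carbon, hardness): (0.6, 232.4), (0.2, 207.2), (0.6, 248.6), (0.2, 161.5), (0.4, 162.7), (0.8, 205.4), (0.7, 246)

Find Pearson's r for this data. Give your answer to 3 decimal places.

n = 7, Σx = 3.5, Σy = 1463.8, Σx² = 2.09, Σy² = 314002.26, Σxy = 763.94
nΣxy − ΣxΣy = 5347.58 − 5123.3 = 224.28
nΣx² − (Σx)² = 14.63 − 12.25 = 2.38; nΣy² − (Σy)² = 2198015.82 − 2142710.44 = 55305.38
r = 224.28 / √(2.38 × 55305.38) = 224.28 / 362.8041 ≈ 0.618

0.618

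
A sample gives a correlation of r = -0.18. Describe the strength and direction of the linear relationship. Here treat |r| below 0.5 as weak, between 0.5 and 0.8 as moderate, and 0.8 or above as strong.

r = -0.18 < 0 so the relationship is negative.
|r| = 0.18, which falls in the weak range.

weak negative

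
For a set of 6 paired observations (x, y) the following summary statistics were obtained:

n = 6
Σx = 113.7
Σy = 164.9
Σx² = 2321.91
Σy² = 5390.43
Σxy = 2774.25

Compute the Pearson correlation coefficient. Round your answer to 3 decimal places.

-0.925

r = (nΣxy − ΣxΣy) / √[(nΣx² − (Σx)²)(nΣy² − (Σy)²)]
Numerator: 6×2774.25 − 113.7×164.9 = -2103.63
Denominator: √[(13931.46 − 12927.69)(32342.58 − 27192.01)] = √[1003.77 × 5150.57] = 2273.7607
r = -2103.63 / 2273.7607 ≈ -0.925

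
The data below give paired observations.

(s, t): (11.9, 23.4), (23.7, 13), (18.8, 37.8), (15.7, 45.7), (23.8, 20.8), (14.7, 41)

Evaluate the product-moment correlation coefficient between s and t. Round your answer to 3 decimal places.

-0.554

n = 6, Σs = 108.6, Σt = 181.7, Σs² = 2085.76, Σt² = 6347.53, Σst = 3112.43
nΣst − ΣsΣt = 18674.58 − 19732.62 = -1058.04
nΣs² − (Σs)² = 12514.56 − 11793.96 = 720.6; nΣt² − (Σt)² = 38085.18 − 33014.89 = 5070.29
r = -1058.04 / √(720.6 × 5070.29) = -1058.04 / 1911.4526 ≈ -0.554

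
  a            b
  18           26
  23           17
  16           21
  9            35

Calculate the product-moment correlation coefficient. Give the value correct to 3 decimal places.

n = 4, Σa = 66, Σb = 99, Σa² = 1190, Σb² = 2631, Σab = 1510
nΣab − ΣaΣb = 6040 − 6534 = -494
nΣa² − (Σa)² = 4760 − 4356 = 404; nΣb² − (Σb)² = 10524 − 9801 = 723
r = -494 / √(404 × 723) = -494 / 540.4554 ≈ -0.914

-0.914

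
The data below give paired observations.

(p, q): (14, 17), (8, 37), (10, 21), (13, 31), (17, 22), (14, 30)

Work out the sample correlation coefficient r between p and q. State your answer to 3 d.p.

-0.500

n = 6, Σp = 76, Σq = 158, Σp² = 1014, Σq² = 4444, Σpq = 1941
nΣpq − ΣpΣq = 11646 − 12008 = -362
nΣp² − (Σp)² = 6084 − 5776 = 308; nΣq² − (Σq)² = 26664 − 24964 = 1700
r = -362 / √(308 × 1700) = -362 / 723.6021 ≈ -0.500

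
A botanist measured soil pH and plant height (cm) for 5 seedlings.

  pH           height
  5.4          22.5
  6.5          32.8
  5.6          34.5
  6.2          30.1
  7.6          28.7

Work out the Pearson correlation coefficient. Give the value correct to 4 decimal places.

n = 5, Σx = 31.3, Σy = 148.6, Σx² = 198.97, Σy² = 4502.04, Σxy = 932.64
nΣxy − ΣxΣy = 4663.2 − 4651.18 = 12.02
nΣx² − (Σx)² = 994.85 − 979.69 = 15.16; nΣy² − (Σy)² = 22510.2 − 22081.96 = 428.24
r = 12.02 / √(15.16 × 428.24) = 12.02 / 80.5737 ≈ 0.1492

0.1492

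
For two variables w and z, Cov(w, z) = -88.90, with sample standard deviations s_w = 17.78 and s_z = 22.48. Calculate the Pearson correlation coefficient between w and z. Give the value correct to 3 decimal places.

r = Cov(w,z) / (s_w · s_z) = -88.90 / (17.78 × 22.48)
  = -88.90 / 399.6944 ≈ -0.222

-0.222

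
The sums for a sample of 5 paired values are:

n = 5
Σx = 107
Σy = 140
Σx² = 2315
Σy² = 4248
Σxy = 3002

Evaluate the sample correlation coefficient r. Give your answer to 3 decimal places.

0.066

r = (nΣxy − ΣxΣy) / √[(nΣx² − (Σx)²)(nΣy² − (Σy)²)]
Numerator: 5×3002 − 107×140 = 30
Denominator: √[(11575 − 11449)(21240 − 19600)] = √[126 × 1640] = 454.5767
r = 30 / 454.5767 ≈ 0.066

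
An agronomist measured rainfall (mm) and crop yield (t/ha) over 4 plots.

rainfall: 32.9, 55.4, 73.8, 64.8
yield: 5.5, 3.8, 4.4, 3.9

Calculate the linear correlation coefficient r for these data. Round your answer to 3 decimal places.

-0.717

n = 4, Σx = 226.9, Σy = 17.6, Σx² = 13797.05, Σy² = 79.26, Σxy = 968.91
nΣxy − ΣxΣy = 3875.64 − 3993.44 = -117.8
nΣx² − (Σx)² = 55188.2 − 51483.61 = 3704.59; nΣy² − (Σy)² = 317.04 − 309.76 = 7.28
r = -117.8 / √(3704.59 × 7.28) = -117.8 / 164.2237 ≈ -0.717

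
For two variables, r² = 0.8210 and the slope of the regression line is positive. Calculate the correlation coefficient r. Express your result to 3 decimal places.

|r| = √0.8210 = 0.906
The association is positive, so r = 0.906.

0.906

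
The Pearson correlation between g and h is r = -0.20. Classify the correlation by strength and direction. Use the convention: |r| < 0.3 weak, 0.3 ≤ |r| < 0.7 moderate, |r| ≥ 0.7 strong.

r = -0.20 < 0 so the relationship is negative.
|r| = 0.20, which falls in the weak range.

weak negative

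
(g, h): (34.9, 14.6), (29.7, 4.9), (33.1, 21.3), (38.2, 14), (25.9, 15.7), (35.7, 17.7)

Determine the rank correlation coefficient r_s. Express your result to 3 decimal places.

-0.029

Rank g: 4, 2, 3, 6, 1, 5
Rank h: 3, 1, 6, 2, 4, 5
d = rank(g) − rank(h): 1, 1, -3, 4, -3, 0; Σd² = 36
ρ = 1 − 6Σd² / [n(n²−1)] = 1 − 6×36 / (6×35) = 1 − 216/210 ≈ -0.029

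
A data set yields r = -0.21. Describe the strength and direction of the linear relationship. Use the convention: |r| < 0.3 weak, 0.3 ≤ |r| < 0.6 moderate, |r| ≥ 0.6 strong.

r = -0.21 < 0 so the relationship is negative.
|r| = 0.21, which falls in the weak range.

weak negative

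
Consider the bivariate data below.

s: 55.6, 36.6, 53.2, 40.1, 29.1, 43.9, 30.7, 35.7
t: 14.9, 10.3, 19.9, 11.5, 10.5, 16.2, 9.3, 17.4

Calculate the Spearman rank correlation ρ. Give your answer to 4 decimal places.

0.5714

Rank s: 8, 4, 7, 5, 1, 6, 2, 3
Rank t: 5, 2, 8, 4, 3, 6, 1, 7
d = rank(s) − rank(t): 3, 2, -1, 1, -2, 0, 1, -4; Σd² = 36
ρ = 1 − 6Σd² / [n(n²−1)] = 1 − 6×36 / (8×63) = 1 − 216/504 ≈ 0.5714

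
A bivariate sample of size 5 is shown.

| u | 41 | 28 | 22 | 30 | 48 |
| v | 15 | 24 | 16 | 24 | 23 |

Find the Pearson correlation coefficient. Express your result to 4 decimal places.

0.0814

n = 5, Σu = 169, Σv = 102, Σu² = 6153, Σv² = 2162, Σuv = 3463
nΣuv − ΣuΣv = 17315 − 17238 = 77
nΣu² − (Σu)² = 30765 − 28561 = 2204; nΣv² − (Σv)² = 10810 − 10404 = 406
r = 77 / √(2204 × 406) = 77 / 945.9514 ≈ 0.0814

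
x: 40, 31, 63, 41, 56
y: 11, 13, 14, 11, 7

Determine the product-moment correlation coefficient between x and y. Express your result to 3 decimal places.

-0.138

n = 5, Σx = 231, Σy = 56, Σx² = 11347, Σy² = 656, Σxy = 2568
nΣxy − ΣxΣy = 12840 − 12936 = -96
nΣx² − (Σx)² = 56735 − 53361 = 3374; nΣy² − (Σy)² = 3280 − 3136 = 144
r = -96 / √(3374 × 144) = -96 / 697.0337 ≈ -0.138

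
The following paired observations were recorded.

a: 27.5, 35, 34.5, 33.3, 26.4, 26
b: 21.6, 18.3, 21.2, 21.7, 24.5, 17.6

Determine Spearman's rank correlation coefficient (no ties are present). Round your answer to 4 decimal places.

-0.0857

Rank a: 3, 6, 5, 4, 2, 1
Rank b: 4, 2, 3, 5, 6, 1
d = rank(a) − rank(b): -1, 4, 2, -1, -4, 0; Σd² = 38
ρ = 1 − 6Σd² / [n(n²−1)] = 1 − 6×38 / (6×35) = 1 − 228/210 ≈ -0.0857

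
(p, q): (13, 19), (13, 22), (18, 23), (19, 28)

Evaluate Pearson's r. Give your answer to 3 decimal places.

n = 4, Σp = 63, Σq = 92, Σp² = 1023, Σq² = 2158, Σpq = 1479
nΣpq − ΣpΣq = 5916 − 5796 = 120
nΣp² − (Σp)² = 4092 − 3969 = 123; nΣq² − (Σq)² = 8632 − 8464 = 168
r = 120 / √(123 × 168) = 120 / 143.7498 ≈ 0.835

0.835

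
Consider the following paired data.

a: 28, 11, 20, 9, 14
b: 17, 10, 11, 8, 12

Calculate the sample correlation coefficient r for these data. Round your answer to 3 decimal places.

n = 5, Σa = 82, Σb = 58, Σa² = 1582, Σb² = 718, Σab = 1046
nΣab − ΣaΣb = 5230 − 4756 = 474
nΣa² − (Σa)² = 7910 − 6724 = 1186; nΣb² − (Σb)² = 3590 − 3364 = 226
r = 474 / √(1186 × 226) = 474 / 517.7219 ≈ 0.916

0.916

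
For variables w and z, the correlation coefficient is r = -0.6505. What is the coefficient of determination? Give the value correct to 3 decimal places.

0.423

r² = (-0.6505)² = 0.423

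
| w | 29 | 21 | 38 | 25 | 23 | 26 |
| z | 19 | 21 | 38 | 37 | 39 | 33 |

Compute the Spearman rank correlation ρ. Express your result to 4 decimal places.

-0.0286

Rank w: 5, 1, 6, 3, 2, 4
Rank z: 1, 2, 5, 4, 6, 3
d = rank(w) − rank(z): 4, -1, 1, -1, -4, 1; Σd² = 36
ρ = 1 − 6Σd² / [n(n²−1)] = 1 − 6×36 / (6×35) = 1 − 216/210 ≈ -0.0286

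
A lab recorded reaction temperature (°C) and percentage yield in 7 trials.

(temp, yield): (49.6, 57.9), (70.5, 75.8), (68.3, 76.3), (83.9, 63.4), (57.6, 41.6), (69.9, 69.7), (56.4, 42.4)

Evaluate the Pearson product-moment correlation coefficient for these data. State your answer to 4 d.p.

n = 7, Σx = 456.2, Σy = 427.1, Σx² = 30519.24, Σy² = 27325.71, Σxy = 28405.84
nΣxy − ΣxΣy = 198840.88 − 194843.02 = 3997.86
nΣx² − (Σx)² = 213634.68 − 208118.44 = 5516.24; nΣy² − (Σy)² = 191279.97 − 182414.41 = 8865.56
r = 3997.86 / √(5516.24 × 8865.56) = 3997.86 / 6993.1793 ≈ 0.5717

0.5717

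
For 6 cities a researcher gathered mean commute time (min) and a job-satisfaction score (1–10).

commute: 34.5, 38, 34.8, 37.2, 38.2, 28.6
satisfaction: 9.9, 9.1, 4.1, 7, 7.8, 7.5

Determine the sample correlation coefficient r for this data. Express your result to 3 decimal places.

0.112

n = 6, Σx = 211.3, Σy = 45.4, Σx² = 7506.33, Σy² = 363.72, Σxy = 1602.89
nΣxy − ΣxΣy = 9617.34 − 9593.02 = 24.32
nΣx² − (Σx)² = 45037.98 − 44647.69 = 390.29; nΣy² − (Σy)² = 2182.32 − 2061.16 = 121.16
r = 24.32 / √(390.29 × 121.16) = 24.32 / 217.4570 ≈ 0.112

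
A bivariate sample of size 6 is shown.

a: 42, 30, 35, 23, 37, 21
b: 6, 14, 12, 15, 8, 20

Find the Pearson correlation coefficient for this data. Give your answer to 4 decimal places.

-0.9499

n = 6, Σa = 188, Σb = 75, Σa² = 6228, Σb² = 1065, Σab = 2153
nΣab − ΣaΣb = 12918 − 14100 = -1182
nΣa² − (Σa)² = 37368 − 35344 = 2024; nΣb² − (Σb)² = 6390 − 5625 = 765
r = -1182 / √(2024 × 765) = -1182 / 1244.3311 ≈ -0.9499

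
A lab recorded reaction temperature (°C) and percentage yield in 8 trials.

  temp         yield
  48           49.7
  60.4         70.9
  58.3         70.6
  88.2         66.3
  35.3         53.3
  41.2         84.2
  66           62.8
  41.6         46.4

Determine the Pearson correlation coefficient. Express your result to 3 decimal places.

n = 8, Σx = 439, Σy = 504.2, Σx² = 26160.38, Σy² = 32904.28, Σxy = 28057.17
nΣxy − ΣxΣy = 224457.36 − 221343.8 = 3113.56
nΣx² − (Σx)² = 209283.04 − 192721 = 16562.04; nΣy² − (Σy)² = 263234.24 − 254217.64 = 9016.6
r = 3113.56 / √(16562.04 × 9016.6) = 3113.56 / 12220.2001 ≈ 0.255

0.255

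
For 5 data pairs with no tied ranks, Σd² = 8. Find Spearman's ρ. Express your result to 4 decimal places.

0.6000

ρ = 1 − 6Σd² / [n(n²−1)] = 1 − 6×8 / (5×24)
  = 1 − 48/120 = 1 − 0.40000 ≈ 0.6000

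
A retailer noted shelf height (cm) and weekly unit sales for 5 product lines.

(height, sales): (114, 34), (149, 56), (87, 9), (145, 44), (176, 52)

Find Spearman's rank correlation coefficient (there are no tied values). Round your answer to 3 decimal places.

Rank height: 2, 4, 1, 3, 5
Rank sales: 2, 5, 1, 3, 4
d = rank(height) − rank(sales): 0, -1, 0, 0, 1; Σd² = 2
ρ = 1 − 6Σd² / [n(n²−1)] = 1 − 6×2 / (5×24) = 1 − 12/120 ≈ 0.900

0.900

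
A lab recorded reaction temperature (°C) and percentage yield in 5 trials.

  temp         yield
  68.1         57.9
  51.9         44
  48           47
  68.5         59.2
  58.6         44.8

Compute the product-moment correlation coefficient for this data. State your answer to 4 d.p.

0.8655

n = 5, Σx = 295.1, Σy = 252.9, Σx² = 17761.43, Σy² = 13009.09, Σxy = 15163.07
nΣxy − ΣxΣy = 75815.35 − 74630.79 = 1184.56
nΣx² − (Σx)² = 88807.15 − 87084.01 = 1723.14; nΣy² − (Σy)² = 65045.45 − 63958.41 = 1087.04
r = 1184.56 / √(1723.14 × 1087.04) = 1184.56 / 1368.6205 ≈ 0.8655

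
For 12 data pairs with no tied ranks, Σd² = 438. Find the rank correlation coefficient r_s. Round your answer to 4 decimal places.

ρ = 1 − 6Σd² / [n(n²−1)] = 1 − 6×438 / (12×143)
  = 1 − 2628/1716 = 1 − 1.53147 ≈ -0.5315

-0.5315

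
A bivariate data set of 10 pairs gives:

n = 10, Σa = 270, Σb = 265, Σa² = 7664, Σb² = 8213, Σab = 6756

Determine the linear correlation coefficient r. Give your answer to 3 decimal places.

-0.598

r = (nΣab − ΣaΣb) / √[(nΣa² − (Σa)²)(nΣb² − (Σb)²)]
Numerator: 10×6756 − 270×265 = -3990
Denominator: √[(76640 − 72900)(82130 − 70225)] = √[3740 × 11905] = 6672.6831
r = -3990 / 6672.6831 ≈ -0.598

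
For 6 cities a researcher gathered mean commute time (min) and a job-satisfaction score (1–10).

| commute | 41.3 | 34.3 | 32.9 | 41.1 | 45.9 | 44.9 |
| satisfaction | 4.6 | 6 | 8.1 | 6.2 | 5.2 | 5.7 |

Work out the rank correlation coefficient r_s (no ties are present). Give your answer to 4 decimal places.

Rank commute: 4, 2, 1, 3, 6, 5
Rank satisfaction: 1, 4, 6, 5, 2, 3
d = rank(commute) − rank(satisfaction): 3, -2, -5, -2, 4, 2; Σd² = 62
ρ = 1 − 6Σd² / [n(n²−1)] = 1 − 6×62 / (6×35) = 1 − 372/210 ≈ -0.7714

-0.7714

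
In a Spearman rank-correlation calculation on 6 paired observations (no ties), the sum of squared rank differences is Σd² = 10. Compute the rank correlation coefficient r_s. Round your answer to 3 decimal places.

ρ = 1 − 6Σd² / [n(n²−1)] = 1 − 6×10 / (6×35)
  = 1 − 60/210 = 1 − 0.2857 ≈ 0.714

0.714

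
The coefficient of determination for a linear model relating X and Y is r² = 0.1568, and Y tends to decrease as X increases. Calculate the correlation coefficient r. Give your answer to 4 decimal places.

|r| = √0.1568 = 0.3960
The association is negative, so r = −0.3960.

-0.3960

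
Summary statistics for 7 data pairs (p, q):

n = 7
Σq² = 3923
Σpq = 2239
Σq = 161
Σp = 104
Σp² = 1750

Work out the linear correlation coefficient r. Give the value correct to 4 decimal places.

-0.7207

r = (nΣpq − ΣpΣq) / √[(nΣp² − (Σp)²)(nΣq² − (Σq)²)]
Numerator: 7×2239 − 104×161 = -1071
Denominator: √[(12250 − 10816)(27461 − 25921)] = √[1434 × 1540] = 1486.0552
r = -1071 / 1486.0552 ≈ -0.7207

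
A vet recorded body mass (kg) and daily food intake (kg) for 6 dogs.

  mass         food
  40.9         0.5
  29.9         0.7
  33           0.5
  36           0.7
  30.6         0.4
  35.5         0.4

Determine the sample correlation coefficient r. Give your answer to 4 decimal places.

n = 6, Σx = 205.9, Σy = 3.2, Σx² = 7148.43, Σy² = 1.8, Σxy = 109.52
nΣxy − ΣxΣy = 657.12 − 658.88 = -1.76
nΣx² − (Σx)² = 42890.58 − 42394.81 = 495.77; nΣy² − (Σy)² = 10.8 − 10.24 = 0.56
r = -1.76 / √(495.77 × 0.56) = -1.76 / 16.6623 ≈ -0.1056

-0.1056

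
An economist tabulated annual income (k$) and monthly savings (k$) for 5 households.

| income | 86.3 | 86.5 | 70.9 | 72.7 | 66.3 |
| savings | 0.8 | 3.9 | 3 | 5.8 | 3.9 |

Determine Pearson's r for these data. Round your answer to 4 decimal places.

n = 5, Σx = 382.7, Σy = 17.4, Σx² = 29637.73, Σy² = 73.7, Σxy = 1299.32
nΣxy − ΣxΣy = 6496.6 − 6658.98 = -162.38
nΣx² − (Σx)² = 148188.65 − 146459.29 = 1729.36; nΣy² − (Σy)² = 368.5 − 302.76 = 65.74
r = -162.38 / √(1729.36 × 65.74) = -162.38 / 337.1767 ≈ -0.4816

-0.4816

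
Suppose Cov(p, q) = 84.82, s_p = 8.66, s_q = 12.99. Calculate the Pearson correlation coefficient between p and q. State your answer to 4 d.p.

0.7540

r = Cov(p,q) / (s_p · s_q) = 84.82 / (8.66 × 12.99)
  = 84.82 / 112.4934 ≈ 0.7540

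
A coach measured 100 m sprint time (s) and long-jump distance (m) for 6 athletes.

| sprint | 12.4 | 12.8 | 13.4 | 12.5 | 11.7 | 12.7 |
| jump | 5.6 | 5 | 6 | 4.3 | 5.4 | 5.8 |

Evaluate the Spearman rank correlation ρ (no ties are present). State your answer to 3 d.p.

Rank sprint: 2, 5, 6, 3, 1, 4
Rank jump: 4, 2, 6, 1, 3, 5
d = rank(sprint) − rank(jump): -2, 3, 0, 2, -2, -1; Σd² = 22
ρ = 1 − 6Σd² / [n(n²−1)] = 1 − 6×22 / (6×35) = 1 − 132/210 ≈ 0.371

0.371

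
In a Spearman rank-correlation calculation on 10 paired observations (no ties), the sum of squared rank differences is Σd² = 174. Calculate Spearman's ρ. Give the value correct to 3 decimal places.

-0.055

ρ = 1 − 6Σd² / [n(n²−1)] = 1 − 6×174 / (10×99)
  = 1 − 1044/990 = 1 − 1.0545 ≈ -0.055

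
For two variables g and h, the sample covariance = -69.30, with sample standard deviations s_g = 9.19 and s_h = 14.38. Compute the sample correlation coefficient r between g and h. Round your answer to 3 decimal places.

r = Cov(g,h) / (s_g · s_h) = -69.30 / (9.19 × 14.38)
  = -69.30 / 132.1522 ≈ -0.524

-0.524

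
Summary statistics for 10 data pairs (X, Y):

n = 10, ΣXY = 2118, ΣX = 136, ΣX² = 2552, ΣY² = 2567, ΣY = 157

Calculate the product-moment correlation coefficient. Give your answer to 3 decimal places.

-0.064

r = (nΣXY − ΣXΣY) / √[(nΣX² − (ΣX)²)(nΣY² − (ΣY)²)]
Numerator: 10×2118 − 136×157 = -172
Denominator: √[(25520 − 18496)(25670 − 24649)] = √[7024 × 1021] = 2677.9664
r = -172 / 2677.9664 ≈ -0.064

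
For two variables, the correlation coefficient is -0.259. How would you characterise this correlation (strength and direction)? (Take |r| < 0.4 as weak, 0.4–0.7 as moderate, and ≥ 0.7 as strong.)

r = -0.259 < 0 so the relationship is negative.
|r| = 0.259, which falls in the weak range.

weak negative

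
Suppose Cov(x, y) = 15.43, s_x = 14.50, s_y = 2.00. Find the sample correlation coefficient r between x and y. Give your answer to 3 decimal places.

0.532

r = Cov(x,y) / (s_x · s_y) = 15.43 / (14.50 × 2.00)
  = 15.43 / 29.0000 ≈ 0.532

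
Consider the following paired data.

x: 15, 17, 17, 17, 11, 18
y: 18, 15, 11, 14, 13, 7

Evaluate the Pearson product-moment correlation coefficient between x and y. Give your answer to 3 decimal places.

-0.334

n = 6, Σx = 95, Σy = 78, Σx² = 1537, Σy² = 1084, Σxy = 1219
nΣxy − ΣxΣy = 7314 − 7410 = -96
nΣx² − (Σx)² = 9222 − 9025 = 197; nΣy² − (Σy)² = 6504 − 6084 = 420
r = -96 / √(197 × 420) = -96 / 287.6456 ≈ -0.334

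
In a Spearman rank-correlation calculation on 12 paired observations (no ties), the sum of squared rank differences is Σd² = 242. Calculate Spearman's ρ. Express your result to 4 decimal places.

ρ = 1 − 6Σd² / [n(n²−1)] = 1 − 6×242 / (12×143)
  = 1 − 1452/1716 = 1 − 0.84615 ≈ 0.1538

0.1538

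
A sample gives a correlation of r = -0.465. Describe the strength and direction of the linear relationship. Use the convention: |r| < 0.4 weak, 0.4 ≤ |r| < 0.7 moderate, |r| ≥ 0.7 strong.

r = -0.465 < 0 so the relationship is negative.
|r| = 0.465, which falls in the moderate range.

moderate negative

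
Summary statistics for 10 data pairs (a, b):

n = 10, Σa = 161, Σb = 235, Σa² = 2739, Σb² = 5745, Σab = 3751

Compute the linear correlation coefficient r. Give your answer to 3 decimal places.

r = (nΣab − ΣaΣb) / √[(nΣa² − (Σa)²)(nΣb² − (Σb)²)]
Numerator: 10×3751 − 161×235 = -325
Denominator: √[(27390 − 25921)(57450 − 55225)] = √[1469 × 2225] = 1807.9062
r = -325 / 1807.9062 ≈ -0.180

-0.180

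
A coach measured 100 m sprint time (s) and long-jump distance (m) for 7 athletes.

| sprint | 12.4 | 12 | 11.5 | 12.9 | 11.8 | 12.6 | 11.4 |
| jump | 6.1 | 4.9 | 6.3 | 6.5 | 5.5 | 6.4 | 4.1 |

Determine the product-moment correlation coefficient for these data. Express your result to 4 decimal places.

n = 7, Σx = 84.6, Σy = 39.8, Σx² = 1024.38, Σy² = 231.18, Σxy = 483.02
nΣxy − ΣxΣy = 3381.14 − 3367.08 = 14.06
nΣx² − (Σx)² = 7170.66 − 7157.16 = 13.5; nΣy² − (Σy)² = 1618.26 − 1584.04 = 34.22
r = 14.06 / √(13.5 × 34.22) = 14.06 / 21.4935 ≈ 0.6542

0.6542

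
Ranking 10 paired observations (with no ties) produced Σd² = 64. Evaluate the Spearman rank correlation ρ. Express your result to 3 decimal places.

ρ = 1 − 6Σd² / [n(n²−1)] = 1 − 6×64 / (10×99)
  = 1 − 384/990 = 1 − 0.3879 ≈ 0.612

0.612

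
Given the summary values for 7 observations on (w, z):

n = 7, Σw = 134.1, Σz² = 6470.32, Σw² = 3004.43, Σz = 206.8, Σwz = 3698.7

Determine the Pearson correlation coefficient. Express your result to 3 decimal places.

-0.663

r = (nΣwz − ΣwΣz) / √[(nΣw² − (Σw)²)(nΣz² − (Σz)²)]
Numerator: 7×3698.7 − 134.1×206.8 = -1840.98
Denominator: √[(21031.01 − 17982.81)(45292.24 − 42766.24)] = √[3048.2 × 2526] = 2774.8429
r = -1840.98 / 2774.8429 ≈ -0.663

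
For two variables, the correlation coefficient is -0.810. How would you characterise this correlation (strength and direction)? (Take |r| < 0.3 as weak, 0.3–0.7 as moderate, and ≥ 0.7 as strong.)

strong negative

r = -0.810 < 0 so the relationship is negative.
|r| = 0.810, which falls in the strong range.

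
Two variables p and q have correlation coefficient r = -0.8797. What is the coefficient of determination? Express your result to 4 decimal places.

0.7739

r² = (-0.8797)² = 0.7739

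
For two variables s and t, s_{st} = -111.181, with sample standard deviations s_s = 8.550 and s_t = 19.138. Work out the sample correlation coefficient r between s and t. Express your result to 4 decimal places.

-0.6795

r = Cov(s,t) / (s_s · s_t) = -111.181 / (8.550 × 19.138)
  = -111.181 / 163.6299 ≈ -0.6795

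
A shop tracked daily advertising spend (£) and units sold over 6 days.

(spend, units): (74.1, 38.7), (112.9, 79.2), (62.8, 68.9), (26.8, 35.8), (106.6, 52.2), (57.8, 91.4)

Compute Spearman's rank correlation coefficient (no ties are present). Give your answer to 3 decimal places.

Rank spend: 4, 6, 3, 1, 5, 2
Rank units: 2, 5, 4, 1, 3, 6
d = rank(spend) − rank(units): 2, 1, -1, 0, 2, -4; Σd² = 26
ρ = 1 − 6Σd² / [n(n²−1)] = 1 − 6×26 / (6×35) = 1 − 156/210 ≈ 0.257

0.257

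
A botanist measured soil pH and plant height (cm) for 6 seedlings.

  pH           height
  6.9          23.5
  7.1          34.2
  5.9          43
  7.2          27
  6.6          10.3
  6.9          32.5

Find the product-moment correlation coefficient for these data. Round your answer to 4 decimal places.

-0.3211

n = 6, Σx = 40.6, Σy = 170.5, Σx² = 275.84, Σy² = 5462.23, Σxy = 1145.3
nΣxy − ΣxΣy = 6871.8 − 6922.3 = -50.5
nΣx² − (Σx)² = 1655.04 − 1648.36 = 6.68; nΣy² − (Σy)² = 32773.38 − 29070.25 = 3703.13
r = -50.5 / √(6.68 × 3703.13) = -50.5 / 157.2797 ≈ -0.3211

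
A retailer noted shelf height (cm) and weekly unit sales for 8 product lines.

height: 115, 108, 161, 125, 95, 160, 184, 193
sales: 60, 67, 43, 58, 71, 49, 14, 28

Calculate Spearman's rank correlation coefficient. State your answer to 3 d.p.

Rank height: 3, 2, 6, 4, 1, 5, 7, 8
Rank sales: 6, 7, 3, 5, 8, 4, 1, 2
d = rank(height) − rank(sales): -3, -5, 3, -1, -7, 1, 6, 6; Σd² = 166
ρ = 1 − 6Σd² / [n(n²−1)] = 1 − 6×166 / (8×63) = 1 − 996/504 ≈ -0.976

-0.976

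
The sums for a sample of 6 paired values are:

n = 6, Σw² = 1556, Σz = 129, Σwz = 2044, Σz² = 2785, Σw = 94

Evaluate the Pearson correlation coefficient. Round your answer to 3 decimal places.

r = (nΣwz − ΣwΣz) / √[(nΣw² − (Σw)²)(nΣz² − (Σz)²)]
Numerator: 6×2044 − 94×129 = 138
Denominator: √[(9336 − 8836)(16710 − 16641)] = √[500 × 69] = 185.7418
r = 138 / 185.7418 ≈ 0.743

0.743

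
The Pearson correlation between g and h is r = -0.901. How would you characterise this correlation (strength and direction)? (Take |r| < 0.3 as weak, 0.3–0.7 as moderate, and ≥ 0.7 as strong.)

r = -0.901 < 0 so the relationship is negative.
|r| = 0.901, which falls in the strong range.

strong negative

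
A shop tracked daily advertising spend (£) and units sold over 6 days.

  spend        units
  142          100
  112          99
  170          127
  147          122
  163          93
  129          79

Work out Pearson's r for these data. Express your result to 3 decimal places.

0.508

n = 6, Σx = 863, Σy = 620, Σx² = 126427, Σy² = 65704, Σxy = 90162
nΣxy − ΣxΣy = 540972 − 535060 = 5912
nΣx² − (Σx)² = 758562 − 744769 = 13793; nΣy² − (Σy)² = 394224 − 384400 = 9824
r = 5912 / √(13793 × 9824) = 5912 / 11640.5512 ≈ 0.508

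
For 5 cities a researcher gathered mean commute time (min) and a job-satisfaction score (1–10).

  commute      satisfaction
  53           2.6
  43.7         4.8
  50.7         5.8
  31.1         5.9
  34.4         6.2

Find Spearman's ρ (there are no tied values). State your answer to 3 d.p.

Rank commute: 5, 3, 4, 1, 2
Rank satisfaction: 1, 2, 3, 4, 5
d = rank(commute) − rank(satisfaction): 4, 1, 1, -3, -3; Σd² = 36
ρ = 1 − 6Σd² / [n(n²−1)] = 1 − 6×36 / (5×24) = 1 − 216/120 ≈ -0.800

-0.800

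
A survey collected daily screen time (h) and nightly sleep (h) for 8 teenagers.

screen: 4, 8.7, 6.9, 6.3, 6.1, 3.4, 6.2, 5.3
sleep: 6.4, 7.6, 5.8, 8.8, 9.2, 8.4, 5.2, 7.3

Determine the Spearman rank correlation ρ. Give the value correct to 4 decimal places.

Rank screen: 2, 8, 7, 6, 4, 1, 5, 3
Rank sleep: 3, 5, 2, 7, 8, 6, 1, 4
d = rank(screen) − rank(sleep): -1, 3, 5, -1, -4, -5, 4, -1; Σd² = 94
ρ = 1 − 6Σd² / [n(n²−1)] = 1 − 6×94 / (8×63) = 1 − 564/504 ≈ -0.1190

-0.1190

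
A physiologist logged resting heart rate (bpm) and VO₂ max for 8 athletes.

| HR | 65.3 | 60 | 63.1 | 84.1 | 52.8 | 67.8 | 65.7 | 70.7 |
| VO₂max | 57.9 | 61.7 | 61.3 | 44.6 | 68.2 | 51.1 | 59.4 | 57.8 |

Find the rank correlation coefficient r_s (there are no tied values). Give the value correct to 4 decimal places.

Rank HR: 4, 2, 3, 8, 1, 6, 5, 7
Rank VO₂max: 4, 7, 6, 1, 8, 2, 5, 3
d = rank(HR) − rank(VO₂max): 0, -5, -3, 7, -7, 4, 0, 4; Σd² = 164
ρ = 1 − 6Σd² / [n(n²−1)] = 1 − 6×164 / (8×63) = 1 − 984/504 ≈ -0.9524

-0.9524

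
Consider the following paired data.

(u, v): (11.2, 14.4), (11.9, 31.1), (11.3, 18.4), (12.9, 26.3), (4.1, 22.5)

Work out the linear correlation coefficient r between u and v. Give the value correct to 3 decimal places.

0.133

n = 5, Σu = 51.4, Σv = 112.7, Σu² = 577.96, Σv² = 2711.07, Σuv = 1170.81
nΣuv − ΣuΣv = 5854.05 − 5792.78 = 61.27
nΣu² − (Σu)² = 2889.8 − 2641.96 = 247.84; nΣv² − (Σv)² = 13555.35 − 12701.29 = 854.06
r = 61.27 / √(247.84 × 854.06) = 61.27 / 460.0763 ≈ 0.133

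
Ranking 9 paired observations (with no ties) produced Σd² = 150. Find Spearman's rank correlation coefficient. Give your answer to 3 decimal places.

-0.250

ρ = 1 − 6Σd² / [n(n²−1)] = 1 − 6×150 / (9×80)
  = 1 − 900/720 = 1 − 1.2500 ≈ -0.250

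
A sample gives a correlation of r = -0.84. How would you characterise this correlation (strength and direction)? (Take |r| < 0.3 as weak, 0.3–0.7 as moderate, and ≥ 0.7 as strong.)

strong negative

r = -0.84 < 0 so the relationship is negative.
|r| = 0.84, which falls in the strong range.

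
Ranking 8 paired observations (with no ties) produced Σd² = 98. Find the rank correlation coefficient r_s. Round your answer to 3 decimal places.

-0.167

ρ = 1 − 6Σd² / [n(n²−1)] = 1 − 6×98 / (8×63)
  = 1 − 588/504 = 1 − 1.1667 ≈ -0.167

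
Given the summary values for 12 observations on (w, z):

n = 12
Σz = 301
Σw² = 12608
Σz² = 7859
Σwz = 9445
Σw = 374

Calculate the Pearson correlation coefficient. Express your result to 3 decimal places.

r = (nΣwz − ΣwΣz) / √[(nΣw² − (Σw)²)(nΣz² − (Σz)²)]
Numerator: 12×9445 − 374×301 = 766
Denominator: √[(151296 − 139876)(94308 − 90601)] = √[11420 × 3707] = 6506.4537
r = 766 / 6506.4537 ≈ 0.118

0.118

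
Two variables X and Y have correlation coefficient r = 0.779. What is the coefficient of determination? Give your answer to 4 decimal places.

0.6068

r² = (0.779)² = 0.6068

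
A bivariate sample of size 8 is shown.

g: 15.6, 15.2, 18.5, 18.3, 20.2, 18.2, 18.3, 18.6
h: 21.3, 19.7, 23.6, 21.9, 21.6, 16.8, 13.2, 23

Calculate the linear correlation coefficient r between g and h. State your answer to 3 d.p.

n = 8, Σg = 142.9, Σh = 161.1, Σg² = 2571.67, Σh² = 3330.39, Σgh = 2880.53
nΣgh − ΣgΣh = 23044.24 − 23021.19 = 23.05
nΣg² − (Σg)² = 20573.36 − 20420.41 = 152.95; nΣh² − (Σh)² = 26643.12 − 25953.21 = 689.91
r = 23.05 / √(152.95 × 689.91) = 23.05 / 324.8411 ≈ 0.071

0.071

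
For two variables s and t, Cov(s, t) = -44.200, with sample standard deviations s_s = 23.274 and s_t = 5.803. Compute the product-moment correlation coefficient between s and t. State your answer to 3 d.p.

r = Cov(s,t) / (s_s · s_t) = -44.200 / (23.274 × 5.803)
  = -44.200 / 135.0590 ≈ -0.327

-0.327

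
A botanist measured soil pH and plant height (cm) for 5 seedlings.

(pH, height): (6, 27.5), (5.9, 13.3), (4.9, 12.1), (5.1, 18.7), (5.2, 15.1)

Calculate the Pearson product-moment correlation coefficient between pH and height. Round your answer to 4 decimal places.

0.5463

n = 5, Σx = 27.1, Σy = 86.7, Σx² = 147.87, Σy² = 1657.25, Σxy = 476.65
nΣxy − ΣxΣy = 2383.25 − 2349.57 = 33.68
nΣx² − (Σx)² = 739.35 − 734.41 = 4.94; nΣy² − (Σy)² = 8286.25 − 7516.89 = 769.36
r = 33.68 / √(4.94 × 769.36) = 33.68 / 61.6493 ≈ 0.5463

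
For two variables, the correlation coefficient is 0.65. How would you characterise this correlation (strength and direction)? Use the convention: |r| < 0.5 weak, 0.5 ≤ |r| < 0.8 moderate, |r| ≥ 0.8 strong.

r = 0.65 > 0 so the relationship is positive.
|r| = 0.65, which falls in the moderate range.

moderate positive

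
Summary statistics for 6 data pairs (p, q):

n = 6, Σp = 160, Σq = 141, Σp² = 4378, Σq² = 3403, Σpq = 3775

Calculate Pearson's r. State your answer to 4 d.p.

0.1503

r = (nΣpq − ΣpΣq) / √[(nΣp² − (Σp)²)(nΣq² − (Σq)²)]
Numerator: 6×3775 − 160×141 = 90
Denominator: √[(26268 − 25600)(20418 − 19881)] = √[668 × 537] = 598.9290
r = 90 / 598.9290 ≈ 0.1503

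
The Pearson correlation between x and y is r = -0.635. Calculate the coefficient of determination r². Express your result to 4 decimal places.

r² = (-0.635)² = 0.4032

0.4032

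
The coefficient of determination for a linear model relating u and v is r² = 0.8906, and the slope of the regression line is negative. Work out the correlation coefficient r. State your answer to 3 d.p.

|r| = √0.8906 = 0.944
The association is negative, so r = −0.944.

-0.944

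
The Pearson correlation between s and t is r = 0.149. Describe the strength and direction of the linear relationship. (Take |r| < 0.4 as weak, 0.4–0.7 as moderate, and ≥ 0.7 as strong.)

weak positive

r = 0.149 > 0 so the relationship is positive.
|r| = 0.149, which falls in the weak range.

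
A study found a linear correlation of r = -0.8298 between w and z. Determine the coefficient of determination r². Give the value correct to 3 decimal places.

0.689

r² = (-0.8298)² = 0.689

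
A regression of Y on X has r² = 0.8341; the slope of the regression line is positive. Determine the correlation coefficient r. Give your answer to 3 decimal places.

0.913

|r| = √0.8341 = 0.913
The association is positive, so r = 0.913.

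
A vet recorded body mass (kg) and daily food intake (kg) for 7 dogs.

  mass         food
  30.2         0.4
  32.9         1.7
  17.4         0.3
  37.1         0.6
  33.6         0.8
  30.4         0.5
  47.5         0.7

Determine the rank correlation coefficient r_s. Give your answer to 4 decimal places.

Rank mass: 2, 4, 1, 6, 5, 3, 7
Rank food: 2, 7, 1, 4, 6, 3, 5
d = rank(mass) − rank(food): 0, -3, 0, 2, -1, 0, 2; Σd² = 18
ρ = 1 − 6Σd² / [n(n²−1)] = 1 − 6×18 / (7×48) = 1 − 108/336 ≈ 0.6786

0.6786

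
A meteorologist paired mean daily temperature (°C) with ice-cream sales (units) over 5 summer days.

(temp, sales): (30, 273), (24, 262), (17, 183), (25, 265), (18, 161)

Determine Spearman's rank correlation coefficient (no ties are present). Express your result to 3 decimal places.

Rank temp: 5, 3, 1, 4, 2
Rank sales: 5, 3, 2, 4, 1
d = rank(temp) − rank(sales): 0, 0, -1, 0, 1; Σd² = 2
ρ = 1 − 6Σd² / [n(n²−1)] = 1 − 6×2 / (5×24) = 1 − 12/120 ≈ 0.900

0.900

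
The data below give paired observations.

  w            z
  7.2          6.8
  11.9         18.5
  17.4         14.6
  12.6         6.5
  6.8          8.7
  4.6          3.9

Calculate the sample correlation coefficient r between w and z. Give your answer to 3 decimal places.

0.662

n = 6, Σw = 60.5, Σz = 59, Σw² = 722.37, Σz² = 734.8, Σwz = 682.15
nΣwz − ΣwΣz = 4092.9 − 3569.5 = 523.4
nΣw² − (Σw)² = 4334.22 − 3660.25 = 673.97; nΣz² − (Σz)² = 4408.8 − 3481 = 927.8
r = 523.4 / √(673.97 × 927.8) = 523.4 / 790.7651 ≈ 0.662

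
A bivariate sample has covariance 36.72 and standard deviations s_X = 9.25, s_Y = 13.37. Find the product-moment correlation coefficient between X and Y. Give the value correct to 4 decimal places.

0.2969

r = Cov(X,Y) / (s_X · s_Y) = 36.72 / (9.25 × 13.37)
  = 36.72 / 123.6725 ≈ 0.2969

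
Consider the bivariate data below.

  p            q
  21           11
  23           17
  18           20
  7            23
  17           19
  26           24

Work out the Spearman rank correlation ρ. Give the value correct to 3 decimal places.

Rank p: 4, 5, 3, 1, 2, 6
Rank q: 1, 2, 4, 5, 3, 6
d = rank(p) − rank(q): 3, 3, -1, -4, -1, 0; Σd² = 36
ρ = 1 − 6Σd² / [n(n²−1)] = 1 − 6×36 / (6×35) = 1 − 216/210 ≈ -0.029

-0.029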